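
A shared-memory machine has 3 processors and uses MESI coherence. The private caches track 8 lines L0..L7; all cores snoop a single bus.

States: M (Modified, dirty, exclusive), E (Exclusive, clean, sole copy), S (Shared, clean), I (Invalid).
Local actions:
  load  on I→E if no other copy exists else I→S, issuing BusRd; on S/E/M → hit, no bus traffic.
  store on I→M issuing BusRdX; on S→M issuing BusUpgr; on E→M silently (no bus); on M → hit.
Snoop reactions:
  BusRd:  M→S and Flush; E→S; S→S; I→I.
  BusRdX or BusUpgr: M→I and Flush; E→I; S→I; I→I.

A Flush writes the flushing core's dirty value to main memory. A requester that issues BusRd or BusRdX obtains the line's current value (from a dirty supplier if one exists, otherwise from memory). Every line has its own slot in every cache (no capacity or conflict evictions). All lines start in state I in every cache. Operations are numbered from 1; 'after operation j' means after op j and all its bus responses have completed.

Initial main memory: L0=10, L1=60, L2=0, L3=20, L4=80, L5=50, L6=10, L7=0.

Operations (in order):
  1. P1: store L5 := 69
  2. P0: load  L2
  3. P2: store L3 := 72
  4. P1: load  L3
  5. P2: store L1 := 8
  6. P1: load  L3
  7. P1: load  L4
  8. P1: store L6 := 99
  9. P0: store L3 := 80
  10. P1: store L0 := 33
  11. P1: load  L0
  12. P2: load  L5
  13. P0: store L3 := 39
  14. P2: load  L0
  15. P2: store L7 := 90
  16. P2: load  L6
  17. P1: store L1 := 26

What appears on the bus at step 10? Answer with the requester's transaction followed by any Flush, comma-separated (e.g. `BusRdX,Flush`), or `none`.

  op1 P1: store L5 := 69 → I/M/I on L5; bus BusRdX; mem=50
  op2 P0: load  L2 → E/I/I on L2; bus BusRd; mem=0
  op3 P2: store L3 := 72 → I/I/M on L3; bus BusRdX; mem=20
  op4 P1: load  L3 → I/S/S on L3; bus BusRd Flush; mem=72
  op5 P2: store L1 := 8 → I/I/M on L1; bus BusRdX; mem=60
  op6 P1: load  L3 → I/S/S on L3; bus (none); mem=72
  op7 P1: load  L4 → I/E/I on L4; bus BusRd; mem=80
  op8 P1: store L6 := 99 → I/M/I on L6; bus BusRdX; mem=10
  op9 P0: store L3 := 80 → M/I/I on L3; bus BusRdX; mem=72
  op10 P1: store L0 := 33 → I/M/I on L0; bus BusRdX; mem=10
  op11 P1: load  L0 → I/M/I on L0; bus (none); mem=10
  op12 P2: load  L5 → I/S/S on L5; bus BusRd Flush; mem=69
  op13 P0: store L3 := 39 → M/I/I on L3; bus (none); mem=72
  op14 P2: load  L0 → I/S/S on L0; bus BusRd Flush; mem=33
  op15 P2: store L7 := 90 → I/I/M on L7; bus BusRdX; mem=0
  op16 P2: load  L6 → I/S/S on L6; bus BusRd Flush; mem=99
  op17 P1: store L1 := 26 → I/M/I on L1; bus BusRdX Flush; mem=8

bus = BusRdX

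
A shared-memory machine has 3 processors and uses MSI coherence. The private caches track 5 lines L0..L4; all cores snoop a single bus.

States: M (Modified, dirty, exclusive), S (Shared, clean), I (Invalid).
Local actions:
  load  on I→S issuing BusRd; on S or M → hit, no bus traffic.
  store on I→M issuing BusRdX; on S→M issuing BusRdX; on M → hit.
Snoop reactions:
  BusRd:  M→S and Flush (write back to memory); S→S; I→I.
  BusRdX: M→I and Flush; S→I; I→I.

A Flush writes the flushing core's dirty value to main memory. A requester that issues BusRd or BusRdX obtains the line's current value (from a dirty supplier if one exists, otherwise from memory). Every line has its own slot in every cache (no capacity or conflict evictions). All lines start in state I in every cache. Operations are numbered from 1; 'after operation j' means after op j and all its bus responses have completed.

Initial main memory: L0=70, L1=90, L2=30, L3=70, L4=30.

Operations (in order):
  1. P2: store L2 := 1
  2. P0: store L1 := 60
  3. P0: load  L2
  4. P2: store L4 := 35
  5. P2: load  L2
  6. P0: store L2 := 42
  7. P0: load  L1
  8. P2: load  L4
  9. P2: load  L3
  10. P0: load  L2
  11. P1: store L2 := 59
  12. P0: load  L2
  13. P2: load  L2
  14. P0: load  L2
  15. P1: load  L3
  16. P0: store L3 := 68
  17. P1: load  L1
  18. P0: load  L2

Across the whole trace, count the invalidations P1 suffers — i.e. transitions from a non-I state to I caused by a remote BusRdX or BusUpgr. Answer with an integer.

invalidations = 1

1. P2: store L2 := 1  bus=[BusRdX]  L2: P0=I P1=I P2=M  mem[L2]=30
2. P0: store L1 := 60  bus=[BusRdX]  L1: P0=M P1=I P2=I  mem[L1]=90
3. P0: load  L2  bus=[BusRd,Flush]  L2: P0=S P1=I P2=S  mem[L2]=1
4. P2: store L4 := 35  bus=[BusRdX]  L4: P0=I P1=I P2=M  mem[L4]=30
5. P2: load  L2  bus=[-]  L2: P0=S P1=I P2=S  mem[L2]=1
6. P0: store L2 := 42  bus=[BusRdX]  L2: P0=M P1=I P2=I  mem[L2]=1
7. P0: load  L1  bus=[-]  L1: P0=M P1=I P2=I  mem[L1]=90
8. P2: load  L4  bus=[-]  L4: P0=I P1=I P2=M  mem[L4]=30
9. P2: load  L3  bus=[BusRd]  L3: P0=I P1=I P2=S  mem[L3]=70
10. P0: load  L2  bus=[-]  L2: P0=M P1=I P2=I  mem[L2]=1
11. P1: store L2 := 59  bus=[BusRdX,Flush]  L2: P0=I P1=M P2=I  mem[L2]=42
12. P0: load  L2  bus=[BusRd,Flush]  L2: P0=S P1=S P2=I  mem[L2]=59
13. P2: load  L2  bus=[BusRd]  L2: P0=S P1=S P2=S  mem[L2]=59
14. P0: load  L2  bus=[-]  L2: P0=S P1=S P2=S  mem[L2]=59
15. P1: load  L3  bus=[BusRd]  L3: P0=I P1=S P2=S  mem[L3]=70
16. P0: store L3 := 68  bus=[BusRdX]  L3: P0=M P1=I P2=I  mem[L3]=70
17. P1: load  L1  bus=[BusRd,Flush]  L1: P0=S P1=S P2=I  mem[L1]=60
18. P0: load  L2  bus=[-]  L2: P0=S P1=S P2=S  mem[L2]=59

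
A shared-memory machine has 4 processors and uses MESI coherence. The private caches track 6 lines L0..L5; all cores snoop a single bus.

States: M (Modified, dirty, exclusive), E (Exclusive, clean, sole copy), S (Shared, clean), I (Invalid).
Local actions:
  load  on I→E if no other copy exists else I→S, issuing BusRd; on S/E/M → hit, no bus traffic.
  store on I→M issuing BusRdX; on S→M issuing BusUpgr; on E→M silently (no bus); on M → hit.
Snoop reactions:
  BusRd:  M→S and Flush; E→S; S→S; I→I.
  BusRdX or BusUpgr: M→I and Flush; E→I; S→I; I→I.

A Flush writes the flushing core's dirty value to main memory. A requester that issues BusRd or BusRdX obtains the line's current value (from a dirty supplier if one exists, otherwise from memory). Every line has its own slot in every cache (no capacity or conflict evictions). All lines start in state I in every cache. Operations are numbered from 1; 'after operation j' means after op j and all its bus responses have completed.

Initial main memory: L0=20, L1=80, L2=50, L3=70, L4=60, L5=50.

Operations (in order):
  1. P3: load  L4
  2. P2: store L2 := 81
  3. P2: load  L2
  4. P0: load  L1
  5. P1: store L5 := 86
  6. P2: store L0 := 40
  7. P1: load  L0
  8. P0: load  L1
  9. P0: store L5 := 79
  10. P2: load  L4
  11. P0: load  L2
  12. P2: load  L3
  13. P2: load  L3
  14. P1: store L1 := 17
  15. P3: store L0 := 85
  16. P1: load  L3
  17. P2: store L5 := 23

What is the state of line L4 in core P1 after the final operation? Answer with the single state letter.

step 1: P3: load  L4  ⟶  IIIE  (L4)  txn=BusRd  M[L4]=60
step 2: P2: store L2 := 81  ⟶  IIMI  (L2)  txn=BusRdX  M[L2]=50
step 3: P2: load  L2  ⟶  IIMI  (L2)  txn=∅  M[L2]=50
step 4: P0: load  L1  ⟶  EIII  (L1)  txn=BusRd  M[L1]=80
step 5: P1: store L5 := 86  ⟶  IMII  (L5)  txn=BusRdX  M[L5]=50
step 6: P2: store L0 := 40  ⟶  IIMI  (L0)  txn=BusRdX  M[L0]=20
step 7: P1: load  L0  ⟶  ISSI  (L0)  txn=BusRd+Flush  M[L0]=40
step 8: P0: load  L1  ⟶  EIII  (L1)  txn=∅  M[L1]=80
step 9: P0: store L5 := 79  ⟶  MIII  (L5)  txn=BusRdX+Flush  M[L5]=86
step 10: P2: load  L4  ⟶  IISS  (L4)  txn=BusRd  M[L4]=60
step 11: P0: load  L2  ⟶  SISI  (L2)  txn=BusRd+Flush  M[L2]=81
step 12: P2: load  L3  ⟶  IIEI  (L3)  txn=BusRd  M[L3]=70
step 13: P2: load  L3  ⟶  IIEI  (L3)  txn=∅  M[L3]=70
step 14: P1: store L1 := 17  ⟶  IMII  (L1)  txn=BusRdX  M[L1]=80
step 15: P3: store L0 := 85  ⟶  IIIM  (L0)  txn=BusRdX  M[L0]=40
step 16: P1: load  L3  ⟶  ISSI  (L3)  txn=BusRd  M[L3]=70
step 17: P2: store L5 := 23  ⟶  IIMI  (L5)  txn=BusRdX+Flush  M[L5]=79

state = I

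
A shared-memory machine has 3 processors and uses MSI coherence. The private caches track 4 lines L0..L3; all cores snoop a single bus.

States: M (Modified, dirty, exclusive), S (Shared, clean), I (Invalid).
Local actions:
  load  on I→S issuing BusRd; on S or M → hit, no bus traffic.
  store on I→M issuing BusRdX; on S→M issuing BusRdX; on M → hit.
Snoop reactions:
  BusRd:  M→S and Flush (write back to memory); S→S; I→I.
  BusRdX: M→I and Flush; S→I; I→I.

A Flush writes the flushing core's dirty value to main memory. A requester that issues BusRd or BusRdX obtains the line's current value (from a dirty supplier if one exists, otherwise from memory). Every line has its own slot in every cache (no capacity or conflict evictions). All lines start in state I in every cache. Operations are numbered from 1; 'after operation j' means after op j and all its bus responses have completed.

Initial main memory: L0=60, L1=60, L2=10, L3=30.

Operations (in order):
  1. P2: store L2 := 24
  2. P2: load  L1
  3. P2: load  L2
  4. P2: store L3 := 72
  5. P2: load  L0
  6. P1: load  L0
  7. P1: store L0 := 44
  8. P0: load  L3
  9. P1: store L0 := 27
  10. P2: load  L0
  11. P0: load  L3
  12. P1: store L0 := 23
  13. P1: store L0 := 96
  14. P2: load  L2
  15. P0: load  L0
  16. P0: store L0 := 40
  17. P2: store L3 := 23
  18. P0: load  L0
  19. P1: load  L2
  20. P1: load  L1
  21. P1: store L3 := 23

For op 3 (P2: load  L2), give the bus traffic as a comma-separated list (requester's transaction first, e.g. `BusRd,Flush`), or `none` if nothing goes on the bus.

  op1 P2: store L2 := 24 → I/I/M on L2; bus BusRdX; mem=10
  op2 P2: load  L1 → I/I/S on L1; bus BusRd; mem=60
  op3 P2: load  L2 → I/I/M on L2; bus (none); mem=10
  op4 P2: store L3 := 72 → I/I/M on L3; bus BusRdX; mem=30
  op5 P2: load  L0 → I/I/S on L0; bus BusRd; mem=60
  op6 P1: load  L0 → I/S/S on L0; bus BusRd; mem=60
  op7 P1: store L0 := 44 → I/M/I on L0; bus BusRdX; mem=60
  op8 P0: load  L3 → S/I/S on L3; bus BusRd Flush; mem=72
  op9 P1: store L0 := 27 → I/M/I on L0; bus (none); mem=60
  op10 P2: load  L0 → I/S/S on L0; bus BusRd Flush; mem=27
  op11 P0: load  L3 → S/I/S on L3; bus (none); mem=72
  op12 P1: store L0 := 23 → I/M/I on L0; bus BusRdX; mem=27
  op13 P1: store L0 := 96 → I/M/I on L0; bus (none); mem=27
  op14 P2: load  L2 → I/I/M on L2; bus (none); mem=10
  op15 P0: load  L0 → S/S/I on L0; bus BusRd Flush; mem=96
  op16 P0: store L0 := 40 → M/I/I on L0; bus BusRdX; mem=96
  op17 P2: store L3 := 23 → I/I/M on L3; bus BusRdX; mem=72
  op18 P0: load  L0 → M/I/I on L0; bus (none); mem=96
  op19 P1: load  L2 → I/S/S on L2; bus BusRd Flush; mem=24
  op20 P1: load  L1 → I/S/S on L1; bus BusRd; mem=60
  op21 P1: store L3 := 23 → I/M/I on L3; bus BusRdX Flush; mem=23

bus = none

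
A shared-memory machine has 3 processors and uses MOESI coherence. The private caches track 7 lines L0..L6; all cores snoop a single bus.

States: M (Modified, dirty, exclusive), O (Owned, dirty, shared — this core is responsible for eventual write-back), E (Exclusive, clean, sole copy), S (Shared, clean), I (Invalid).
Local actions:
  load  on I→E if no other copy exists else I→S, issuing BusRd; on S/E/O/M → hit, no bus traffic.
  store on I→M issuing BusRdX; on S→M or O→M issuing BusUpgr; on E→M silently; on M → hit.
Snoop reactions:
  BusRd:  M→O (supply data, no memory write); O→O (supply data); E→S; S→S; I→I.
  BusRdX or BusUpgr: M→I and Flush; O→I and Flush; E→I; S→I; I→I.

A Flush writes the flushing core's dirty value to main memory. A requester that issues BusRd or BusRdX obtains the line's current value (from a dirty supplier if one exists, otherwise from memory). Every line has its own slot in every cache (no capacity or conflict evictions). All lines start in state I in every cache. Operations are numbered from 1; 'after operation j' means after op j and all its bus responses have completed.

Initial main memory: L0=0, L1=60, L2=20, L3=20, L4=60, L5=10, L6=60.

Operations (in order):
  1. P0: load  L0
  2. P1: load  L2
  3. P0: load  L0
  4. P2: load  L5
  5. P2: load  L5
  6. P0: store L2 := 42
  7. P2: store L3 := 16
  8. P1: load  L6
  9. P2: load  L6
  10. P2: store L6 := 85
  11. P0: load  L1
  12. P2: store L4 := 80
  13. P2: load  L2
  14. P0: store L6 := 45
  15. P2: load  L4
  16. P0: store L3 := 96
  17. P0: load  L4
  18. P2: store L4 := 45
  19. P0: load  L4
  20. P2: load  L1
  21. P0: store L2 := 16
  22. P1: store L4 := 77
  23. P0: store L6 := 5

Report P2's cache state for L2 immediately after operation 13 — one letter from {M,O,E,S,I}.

step 1: P0: load  L0  ⟶  EII  (L0)  txn=BusRd  M[L0]=0
step 2: P1: load  L2  ⟶  IEI  (L2)  txn=BusRd  M[L2]=20
step 3: P0: load  L0  ⟶  EII  (L0)  txn=∅  M[L0]=0
step 4: P2: load  L5  ⟶  IIE  (L5)  txn=BusRd  M[L5]=10
step 5: P2: load  L5  ⟶  IIE  (L5)  txn=∅  M[L5]=10
step 6: P0: store L2 := 42  ⟶  MII  (L2)  txn=BusRdX  M[L2]=20
step 7: P2: store L3 := 16  ⟶  IIM  (L3)  txn=BusRdX  M[L3]=20
step 8: P1: load  L6  ⟶  IEI  (L6)  txn=BusRd  M[L6]=60
step 9: P2: load  L6  ⟶  ISS  (L6)  txn=BusRd  M[L6]=60
step 10: P2: store L6 := 85  ⟶  IIM  (L6)  txn=BusUpgr  M[L6]=60
step 11: P0: load  L1  ⟶  EII  (L1)  txn=BusRd  M[L1]=60
step 12: P2: store L4 := 80  ⟶  IIM  (L4)  txn=BusRdX  M[L4]=60
step 13: P2: load  L2  ⟶  OIS  (L2)  txn=BusRd  M[L2]=20
step 14: P0: store L6 := 45  ⟶  MII  (L6)  txn=BusRdX+Flush  M[L6]=85
step 15: P2: load  L4  ⟶  IIM  (L4)  txn=∅  M[L4]=60
step 16: P0: store L3 := 96  ⟶  MII  (L3)  txn=BusRdX+Flush  M[L3]=16
step 17: P0: load  L4  ⟶  SIO  (L4)  txn=BusRd  M[L4]=60
step 18: P2: store L4 := 45  ⟶  IIM  (L4)  txn=BusUpgr  M[L4]=60
step 19: P0: load  L4  ⟶  SIO  (L4)  txn=BusRd  M[L4]=60
step 20: P2: load  L1  ⟶  SIS  (L1)  txn=BusRd  M[L1]=60
step 21: P0: store L2 := 16  ⟶  MII  (L2)  txn=BusUpgr  M[L2]=20
step 22: P1: store L4 := 77  ⟶  IMI  (L4)  txn=BusRdX+Flush  M[L4]=45
step 23: P0: store L6 := 5  ⟶  MII  (L6)  txn=∅  M[L6]=85

state = S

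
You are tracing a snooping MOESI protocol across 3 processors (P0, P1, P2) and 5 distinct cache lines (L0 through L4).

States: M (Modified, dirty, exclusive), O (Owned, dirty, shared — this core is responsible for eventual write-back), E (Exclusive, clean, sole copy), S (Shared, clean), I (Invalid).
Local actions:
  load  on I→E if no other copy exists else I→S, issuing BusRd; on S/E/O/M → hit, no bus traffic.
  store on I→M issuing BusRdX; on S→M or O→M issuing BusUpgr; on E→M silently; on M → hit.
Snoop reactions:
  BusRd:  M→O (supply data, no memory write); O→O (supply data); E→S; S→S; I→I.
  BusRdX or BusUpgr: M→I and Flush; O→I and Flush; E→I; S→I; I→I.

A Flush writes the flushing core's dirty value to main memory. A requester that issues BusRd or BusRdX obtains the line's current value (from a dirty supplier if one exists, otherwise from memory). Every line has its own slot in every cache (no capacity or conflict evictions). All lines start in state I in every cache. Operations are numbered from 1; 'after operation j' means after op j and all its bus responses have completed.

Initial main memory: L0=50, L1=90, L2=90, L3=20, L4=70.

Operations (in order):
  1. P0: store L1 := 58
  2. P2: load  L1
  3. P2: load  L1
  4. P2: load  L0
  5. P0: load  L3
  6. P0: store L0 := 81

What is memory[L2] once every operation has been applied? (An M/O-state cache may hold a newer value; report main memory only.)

memory[L2] = 90

  op1 P0: store L1 := 58 → M/I/I on L1; bus BusRdX; mem=90
  op2 P2: load  L1 → O/I/S on L1; bus BusRd; mem=90
  op3 P2: load  L1 → O/I/S on L1; bus (none); mem=90
  op4 P2: load  L0 → I/I/E on L0; bus BusRd; mem=50
  op5 P0: load  L3 → E/I/I on L3; bus BusRd; mem=20
  op6 P0: store L0 := 81 → M/I/I on L0; bus BusRdX; mem=50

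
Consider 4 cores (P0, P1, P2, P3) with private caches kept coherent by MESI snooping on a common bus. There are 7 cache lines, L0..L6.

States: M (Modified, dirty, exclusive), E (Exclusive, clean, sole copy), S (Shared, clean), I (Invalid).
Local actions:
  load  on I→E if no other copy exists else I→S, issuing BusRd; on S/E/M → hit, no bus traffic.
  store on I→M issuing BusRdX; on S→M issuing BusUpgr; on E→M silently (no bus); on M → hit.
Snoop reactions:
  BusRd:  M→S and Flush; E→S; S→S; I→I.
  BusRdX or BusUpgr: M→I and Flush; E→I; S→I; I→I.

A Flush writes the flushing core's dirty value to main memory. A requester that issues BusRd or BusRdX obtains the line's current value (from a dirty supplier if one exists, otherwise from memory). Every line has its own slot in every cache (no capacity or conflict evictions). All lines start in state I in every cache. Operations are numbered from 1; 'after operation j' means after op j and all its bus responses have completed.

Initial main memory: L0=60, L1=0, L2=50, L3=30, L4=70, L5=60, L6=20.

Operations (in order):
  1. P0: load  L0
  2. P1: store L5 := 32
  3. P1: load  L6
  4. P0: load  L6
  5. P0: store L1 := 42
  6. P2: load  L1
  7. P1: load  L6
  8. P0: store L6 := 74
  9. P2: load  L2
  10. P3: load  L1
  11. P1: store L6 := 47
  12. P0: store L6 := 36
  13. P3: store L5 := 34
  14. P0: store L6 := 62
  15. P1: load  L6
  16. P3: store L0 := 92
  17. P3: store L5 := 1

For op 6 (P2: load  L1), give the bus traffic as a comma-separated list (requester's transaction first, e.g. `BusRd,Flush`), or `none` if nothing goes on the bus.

1. P0: load  L0  bus=[BusRd]  L0: P0=E P1=I P2=I P3=I  mem[L0]=60
2. P1: store L5 := 32  bus=[BusRdX]  L5: P0=I P1=M P2=I P3=I  mem[L5]=60
3. P1: load  L6  bus=[BusRd]  L6: P0=I P1=E P2=I P3=I  mem[L6]=20
4. P0: load  L6  bus=[BusRd]  L6: P0=S P1=S P2=I P3=I  mem[L6]=20
5. P0: store L1 := 42  bus=[BusRdX]  L1: P0=M P1=I P2=I P3=I  mem[L1]=0
6. P2: load  L1  bus=[BusRd,Flush]  L1: P0=S P1=I P2=S P3=I  mem[L1]=42
7. P1: load  L6  bus=[-]  L6: P0=S P1=S P2=I P3=I  mem[L6]=20
8. P0: store L6 := 74  bus=[BusUpgr]  L6: P0=M P1=I P2=I P3=I  mem[L6]=20
9. P2: load  L2  bus=[BusRd]  L2: P0=I P1=I P2=E P3=I  mem[L2]=50
10. P3: load  L1  bus=[BusRd]  L1: P0=S P1=I P2=S P3=S  mem[L1]=42
11. P1: store L6 := 47  bus=[BusRdX,Flush]  L6: P0=I P1=M P2=I P3=I  mem[L6]=74
12. P0: store L6 := 36  bus=[BusRdX,Flush]  L6: P0=M P1=I P2=I P3=I  mem[L6]=47
13. P3: store L5 := 34  bus=[BusRdX,Flush]  L5: P0=I P1=I P2=I P3=M  mem[L5]=32
14. P0: store L6 := 62  bus=[-]  L6: P0=M P1=I P2=I P3=I  mem[L6]=47
15. P1: load  L6  bus=[BusRd,Flush]  L6: P0=S P1=S P2=I P3=I  mem[L6]=62
16. P3: store L0 := 92  bus=[BusRdX]  L0: P0=I P1=I P2=I P3=M  mem[L0]=60
17. P3: store L5 := 1  bus=[-]  L5: P0=I P1=I P2=I P3=M  mem[L5]=32

bus = BusRd,Flush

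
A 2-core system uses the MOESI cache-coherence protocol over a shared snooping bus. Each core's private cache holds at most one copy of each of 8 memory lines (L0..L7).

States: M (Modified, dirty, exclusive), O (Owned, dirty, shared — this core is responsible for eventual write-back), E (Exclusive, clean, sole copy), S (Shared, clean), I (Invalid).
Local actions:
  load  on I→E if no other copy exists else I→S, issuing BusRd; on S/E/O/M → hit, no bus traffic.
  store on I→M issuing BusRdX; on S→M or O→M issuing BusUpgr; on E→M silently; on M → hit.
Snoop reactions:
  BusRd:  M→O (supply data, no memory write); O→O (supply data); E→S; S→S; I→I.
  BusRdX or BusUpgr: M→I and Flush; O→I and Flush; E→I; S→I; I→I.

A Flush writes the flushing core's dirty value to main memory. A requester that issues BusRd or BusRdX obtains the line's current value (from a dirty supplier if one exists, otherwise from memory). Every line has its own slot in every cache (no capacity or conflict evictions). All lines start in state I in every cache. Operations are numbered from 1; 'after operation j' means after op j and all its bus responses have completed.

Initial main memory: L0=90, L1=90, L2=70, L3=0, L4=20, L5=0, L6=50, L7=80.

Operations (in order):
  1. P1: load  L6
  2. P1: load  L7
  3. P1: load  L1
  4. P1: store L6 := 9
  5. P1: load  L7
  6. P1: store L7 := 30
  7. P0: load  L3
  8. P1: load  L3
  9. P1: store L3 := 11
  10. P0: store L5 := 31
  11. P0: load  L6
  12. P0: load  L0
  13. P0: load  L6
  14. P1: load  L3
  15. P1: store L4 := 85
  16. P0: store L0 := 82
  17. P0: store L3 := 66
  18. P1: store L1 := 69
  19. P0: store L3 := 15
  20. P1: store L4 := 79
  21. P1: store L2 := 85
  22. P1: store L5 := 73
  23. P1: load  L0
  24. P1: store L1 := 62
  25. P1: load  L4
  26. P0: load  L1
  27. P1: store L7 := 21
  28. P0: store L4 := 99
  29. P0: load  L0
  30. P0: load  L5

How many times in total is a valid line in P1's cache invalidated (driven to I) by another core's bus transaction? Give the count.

step 1: P1: load  L6  ⟶  IE  (L6)  txn=BusRd  M[L6]=50
step 2: P1: load  L7  ⟶  IE  (L7)  txn=BusRd  M[L7]=80
step 3: P1: load  L1  ⟶  IE  (L1)  txn=BusRd  M[L1]=90
step 4: P1: store L6 := 9  ⟶  IM  (L6)  txn=∅  M[L6]=50
step 5: P1: load  L7  ⟶  IE  (L7)  txn=∅  M[L7]=80
step 6: P1: store L7 := 30  ⟶  IM  (L7)  txn=∅  M[L7]=80
step 7: P0: load  L3  ⟶  EI  (L3)  txn=BusRd  M[L3]=0
step 8: P1: load  L3  ⟶  SS  (L3)  txn=BusRd  M[L3]=0
step 9: P1: store L3 := 11  ⟶  IM  (L3)  txn=BusUpgr  M[L3]=0
step 10: P0: store L5 := 31  ⟶  MI  (L5)  txn=BusRdX  M[L5]=0
step 11: P0: load  L6  ⟶  SO  (L6)  txn=BusRd  M[L6]=50
step 12: P0: load  L0  ⟶  EI  (L0)  txn=BusRd  M[L0]=90
step 13: P0: load  L6  ⟶  SO  (L6)  txn=∅  M[L6]=50
step 14: P1: load  L3  ⟶  IM  (L3)  txn=∅  M[L3]=0
step 15: P1: store L4 := 85  ⟶  IM  (L4)  txn=BusRdX  M[L4]=20
step 16: P0: store L0 := 82  ⟶  MI  (L0)  txn=∅  M[L0]=90
step 17: P0: store L3 := 66  ⟶  MI  (L3)  txn=BusRdX+Flush  M[L3]=11
step 18: P1: store L1 := 69  ⟶  IM  (L1)  txn=∅  M[L1]=90
step 19: P0: store L3 := 15  ⟶  MI  (L3)  txn=∅  M[L3]=11
step 20: P1: store L4 := 79  ⟶  IM  (L4)  txn=∅  M[L4]=20
step 21: P1: store L2 := 85  ⟶  IM  (L2)  txn=BusRdX  M[L2]=70
step 22: P1: store L5 := 73  ⟶  IM  (L5)  txn=BusRdX+Flush  M[L5]=31
step 23: P1: load  L0  ⟶  OS  (L0)  txn=BusRd  M[L0]=90
step 24: P1: store L1 := 62  ⟶  IM  (L1)  txn=∅  M[L1]=90
step 25: P1: load  L4  ⟶  IM  (L4)  txn=∅  M[L4]=20
step 26: P0: load  L1  ⟶  SO  (L1)  txn=BusRd  M[L1]=90
step 27: P1: store L7 := 21  ⟶  IM  (L7)  txn=∅  M[L7]=80
step 28: P0: store L4 := 99  ⟶  MI  (L4)  txn=BusRdX+Flush  M[L4]=79
step 29: P0: load  L0  ⟶  OS  (L0)  txn=∅  M[L0]=90
step 30: P0: load  L5  ⟶  SO  (L5)  txn=BusRd  M[L5]=31

invalidations = 2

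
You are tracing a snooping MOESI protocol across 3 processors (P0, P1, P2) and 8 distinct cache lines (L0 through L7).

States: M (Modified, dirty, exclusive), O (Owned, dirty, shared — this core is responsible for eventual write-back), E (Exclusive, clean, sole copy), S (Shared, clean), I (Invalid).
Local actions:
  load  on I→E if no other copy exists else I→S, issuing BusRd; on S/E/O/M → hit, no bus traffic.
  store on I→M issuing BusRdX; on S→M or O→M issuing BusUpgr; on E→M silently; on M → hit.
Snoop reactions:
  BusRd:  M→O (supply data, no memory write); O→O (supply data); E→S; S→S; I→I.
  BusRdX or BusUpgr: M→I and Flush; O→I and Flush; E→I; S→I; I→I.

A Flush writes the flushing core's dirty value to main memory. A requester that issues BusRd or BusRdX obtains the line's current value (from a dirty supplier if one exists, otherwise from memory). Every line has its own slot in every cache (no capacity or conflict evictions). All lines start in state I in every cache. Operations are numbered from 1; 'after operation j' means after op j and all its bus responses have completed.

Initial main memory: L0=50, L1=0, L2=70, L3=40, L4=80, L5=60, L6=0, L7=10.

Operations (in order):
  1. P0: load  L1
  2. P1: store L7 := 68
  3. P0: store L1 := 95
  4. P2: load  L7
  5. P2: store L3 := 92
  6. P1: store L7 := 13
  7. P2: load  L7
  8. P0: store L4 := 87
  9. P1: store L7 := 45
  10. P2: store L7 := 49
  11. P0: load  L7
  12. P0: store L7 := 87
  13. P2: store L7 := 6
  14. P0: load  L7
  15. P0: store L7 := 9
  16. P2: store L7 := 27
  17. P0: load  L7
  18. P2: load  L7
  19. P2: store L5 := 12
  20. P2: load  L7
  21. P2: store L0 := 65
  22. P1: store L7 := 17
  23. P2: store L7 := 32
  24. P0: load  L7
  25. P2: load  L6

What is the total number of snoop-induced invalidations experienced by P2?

  op1 P0: load  L1 → E/I/I on L1; bus BusRd; mem=0
  op2 P1: store L7 := 68 → I/M/I on L7; bus BusRdX; mem=10
  op3 P0: store L1 := 95 → M/I/I on L1; bus (none); mem=0
  op4 P2: load  L7 → I/O/S on L7; bus BusRd; mem=10
  op5 P2: store L3 := 92 → I/I/M on L3; bus BusRdX; mem=40
  op6 P1: store L7 := 13 → I/M/I on L7; bus BusUpgr; mem=10
  op7 P2: load  L7 → I/O/S on L7; bus BusRd; mem=10
  op8 P0: store L4 := 87 → M/I/I on L4; bus BusRdX; mem=80
  op9 P1: store L7 := 45 → I/M/I on L7; bus BusUpgr; mem=10
  op10 P2: store L7 := 49 → I/I/M on L7; bus BusRdX Flush; mem=45
  op11 P0: load  L7 → S/I/O on L7; bus BusRd; mem=45
  op12 P0: store L7 := 87 → M/I/I on L7; bus BusUpgr Flush; mem=49
  op13 P2: store L7 := 6 → I/I/M on L7; bus BusRdX Flush; mem=87
  op14 P0: load  L7 → S/I/O on L7; bus BusRd; mem=87
  op15 P0: store L7 := 9 → M/I/I on L7; bus BusUpgr Flush; mem=6
  op16 P2: store L7 := 27 → I/I/M on L7; bus BusRdX Flush; mem=9
  op17 P0: load  L7 → S/I/O on L7; bus BusRd; mem=9
  op18 P2: load  L7 → S/I/O on L7; bus (none); mem=9
  op19 P2: store L5 := 12 → I/I/M on L5; bus BusRdX; mem=60
  op20 P2: load  L7 → S/I/O on L7; bus (none); mem=9
  op21 P2: store L0 := 65 → I/I/M on L0; bus BusRdX; mem=50
  op22 P1: store L7 := 17 → I/M/I on L7; bus BusRdX Flush; mem=27
  op23 P2: store L7 := 32 → I/I/M on L7; bus BusRdX Flush; mem=17
  op24 P0: load  L7 → S/I/O on L7; bus BusRd; mem=17
  op25 P2: load  L6 → I/I/E on L6; bus BusRd; mem=0

invalidations = 5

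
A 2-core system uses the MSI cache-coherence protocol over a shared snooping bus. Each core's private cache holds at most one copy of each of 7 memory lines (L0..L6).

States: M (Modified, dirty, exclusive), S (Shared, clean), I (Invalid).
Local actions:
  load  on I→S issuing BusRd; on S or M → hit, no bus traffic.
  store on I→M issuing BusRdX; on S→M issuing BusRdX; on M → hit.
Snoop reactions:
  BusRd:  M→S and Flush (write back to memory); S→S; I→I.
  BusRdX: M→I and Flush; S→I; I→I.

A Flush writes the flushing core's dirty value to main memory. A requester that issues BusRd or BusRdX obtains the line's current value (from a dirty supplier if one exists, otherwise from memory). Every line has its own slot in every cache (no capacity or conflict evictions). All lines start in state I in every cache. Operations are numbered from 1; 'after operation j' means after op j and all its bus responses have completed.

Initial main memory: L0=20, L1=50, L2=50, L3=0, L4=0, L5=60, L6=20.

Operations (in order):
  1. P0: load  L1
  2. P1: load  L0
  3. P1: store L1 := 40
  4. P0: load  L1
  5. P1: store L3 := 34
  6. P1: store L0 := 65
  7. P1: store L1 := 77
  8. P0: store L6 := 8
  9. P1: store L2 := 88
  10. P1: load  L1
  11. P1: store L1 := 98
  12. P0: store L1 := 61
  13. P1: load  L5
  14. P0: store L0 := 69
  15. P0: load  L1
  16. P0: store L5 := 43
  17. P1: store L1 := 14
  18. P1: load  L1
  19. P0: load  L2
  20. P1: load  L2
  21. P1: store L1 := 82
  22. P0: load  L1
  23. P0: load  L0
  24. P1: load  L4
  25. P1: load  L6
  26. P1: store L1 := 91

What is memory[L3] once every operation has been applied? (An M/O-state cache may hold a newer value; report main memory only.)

[1] P0: load  L1 | P0:S(50), P1:I | bus: BusRd
[2] P1: load  L0 | P0:I, P1:S(20) | bus: BusRd
[3] P1: store L1 := 40 | P0:I, P1:M(40) | bus: BusRdX
[4] P0: load  L1 | P0:S(40), P1:S(40) | bus: BusRd,Flush
[5] P1: store L3 := 34 | P0:I, P1:M(34) | bus: BusRdX
[6] P1: store L0 := 65 | P0:I, P1:M(65) | bus: BusRdX
[7] P1: store L1 := 77 | P0:I, P1:M(77) | bus: BusRdX
[8] P0: store L6 := 8 | P0:M(8), P1:I | bus: BusRdX
[9] P1: store L2 := 88 | P0:I, P1:M(88) | bus: BusRdX
[10] P1: load  L1 | P0:I, P1:M(77) | bus: none
[11] P1: store L1 := 98 | P0:I, P1:M(98) | bus: none
[12] P0: store L1 := 61 | P0:M(61), P1:I | bus: BusRdX,Flush
[13] P1: load  L5 | P0:I, P1:S(60) | bus: BusRd
[14] P0: store L0 := 69 | P0:M(69), P1:I | bus: BusRdX,Flush
[15] P0: load  L1 | P0:M(61), P1:I | bus: none
[16] P0: store L5 := 43 | P0:M(43), P1:I | bus: BusRdX
[17] P1: store L1 := 14 | P0:I, P1:M(14) | bus: BusRdX,Flush
[18] P1: load  L1 | P0:I, P1:M(14) | bus: none
[19] P0: load  L2 | P0:S(88), P1:S(88) | bus: BusRd,Flush
[20] P1: load  L2 | P0:S(88), P1:S(88) | bus: none
[21] P1: store L1 := 82 | P0:I, P1:M(82) | bus: none
[22] P0: load  L1 | P0:S(82), P1:S(82) | bus: BusRd,Flush
[23] P0: load  L0 | P0:M(69), P1:I | bus: none
[24] P1: load  L4 | P0:I, P1:S(0) | bus: BusRd
[25] P1: load  L6 | P0:S(8), P1:S(8) | bus: BusRd,Flush
[26] P1: store L1 := 91 | P0:I, P1:M(91) | bus: BusRdX

memory[L3] = 0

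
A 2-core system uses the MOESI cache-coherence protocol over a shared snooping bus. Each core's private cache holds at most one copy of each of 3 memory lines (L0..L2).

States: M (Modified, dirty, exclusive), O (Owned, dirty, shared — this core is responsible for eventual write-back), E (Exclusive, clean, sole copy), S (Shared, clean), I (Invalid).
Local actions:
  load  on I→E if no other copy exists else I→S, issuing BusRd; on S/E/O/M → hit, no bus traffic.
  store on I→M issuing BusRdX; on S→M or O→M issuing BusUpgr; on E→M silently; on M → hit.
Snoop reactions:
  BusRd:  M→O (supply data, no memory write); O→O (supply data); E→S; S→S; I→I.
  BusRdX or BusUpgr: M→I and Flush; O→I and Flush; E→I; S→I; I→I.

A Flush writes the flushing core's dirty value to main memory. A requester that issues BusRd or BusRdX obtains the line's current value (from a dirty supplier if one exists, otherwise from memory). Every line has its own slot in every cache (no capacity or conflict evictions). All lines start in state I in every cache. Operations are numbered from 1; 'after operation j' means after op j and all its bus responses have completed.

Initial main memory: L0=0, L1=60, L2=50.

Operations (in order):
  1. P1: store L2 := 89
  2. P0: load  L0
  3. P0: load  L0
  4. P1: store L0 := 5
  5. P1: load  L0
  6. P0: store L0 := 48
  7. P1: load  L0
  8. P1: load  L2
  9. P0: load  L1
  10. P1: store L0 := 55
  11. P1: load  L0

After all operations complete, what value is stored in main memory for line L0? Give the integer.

[1] P1: store L2 := 89 | P0:I, P1:M(89) | bus: BusRdX
[2] P0: load  L0 | P0:E(0), P1:I | bus: BusRd
[3] P0: load  L0 | P0:E(0), P1:I | bus: none
[4] P1: store L0 := 5 | P0:I, P1:M(5) | bus: BusRdX
[5] P1: load  L0 | P0:I, P1:M(5) | bus: none
[6] P0: store L0 := 48 | P0:M(48), P1:I | bus: BusRdX,Flush
[7] P1: load  L0 | P0:O(48), P1:S(48) | bus: BusRd
[8] P1: load  L2 | P0:I, P1:M(89) | bus: none
[9] P0: load  L1 | P0:E(60), P1:I | bus: BusRd
[10] P1: store L0 := 55 | P0:I, P1:M(55) | bus: BusUpgr,Flush
[11] P1: load  L0 | P0:I, P1:M(55) | bus: none

memory[L0] = 48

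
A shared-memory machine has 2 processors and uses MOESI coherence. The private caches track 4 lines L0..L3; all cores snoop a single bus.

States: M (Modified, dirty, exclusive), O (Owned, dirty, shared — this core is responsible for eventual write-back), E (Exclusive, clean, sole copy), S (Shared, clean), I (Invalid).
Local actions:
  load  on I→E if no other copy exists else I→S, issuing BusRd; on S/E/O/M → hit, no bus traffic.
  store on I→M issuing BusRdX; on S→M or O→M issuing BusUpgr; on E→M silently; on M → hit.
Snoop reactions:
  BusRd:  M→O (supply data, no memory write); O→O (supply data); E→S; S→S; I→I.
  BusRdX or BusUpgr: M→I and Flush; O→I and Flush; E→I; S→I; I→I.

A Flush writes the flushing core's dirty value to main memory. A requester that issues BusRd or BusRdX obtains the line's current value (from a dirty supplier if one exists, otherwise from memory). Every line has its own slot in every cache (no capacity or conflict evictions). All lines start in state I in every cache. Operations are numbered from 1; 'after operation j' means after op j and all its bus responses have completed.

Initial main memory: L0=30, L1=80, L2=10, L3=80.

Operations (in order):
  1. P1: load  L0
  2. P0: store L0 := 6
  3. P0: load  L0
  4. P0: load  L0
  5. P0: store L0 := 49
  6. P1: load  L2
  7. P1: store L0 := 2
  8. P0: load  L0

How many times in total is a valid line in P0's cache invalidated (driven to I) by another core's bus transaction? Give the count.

invalidations = 1

step 1: P1: load  L0  ⟶  IE  (L0)  txn=BusRd  M[L0]=30
step 2: P0: store L0 := 6  ⟶  MI  (L0)  txn=BusRdX  M[L0]=30
step 3: P0: load  L0  ⟶  MI  (L0)  txn=∅  M[L0]=30
step 4: P0: load  L0  ⟶  MI  (L0)  txn=∅  M[L0]=30
step 5: P0: store L0 := 49  ⟶  MI  (L0)  txn=∅  M[L0]=30
step 6: P1: load  L2  ⟶  IE  (L2)  txn=BusRd  M[L2]=10
step 7: P1: store L0 := 2  ⟶  IM  (L0)  txn=BusRdX+Flush  M[L0]=49
step 8: P0: load  L0  ⟶  SO  (L0)  txn=BusRd  M[L0]=49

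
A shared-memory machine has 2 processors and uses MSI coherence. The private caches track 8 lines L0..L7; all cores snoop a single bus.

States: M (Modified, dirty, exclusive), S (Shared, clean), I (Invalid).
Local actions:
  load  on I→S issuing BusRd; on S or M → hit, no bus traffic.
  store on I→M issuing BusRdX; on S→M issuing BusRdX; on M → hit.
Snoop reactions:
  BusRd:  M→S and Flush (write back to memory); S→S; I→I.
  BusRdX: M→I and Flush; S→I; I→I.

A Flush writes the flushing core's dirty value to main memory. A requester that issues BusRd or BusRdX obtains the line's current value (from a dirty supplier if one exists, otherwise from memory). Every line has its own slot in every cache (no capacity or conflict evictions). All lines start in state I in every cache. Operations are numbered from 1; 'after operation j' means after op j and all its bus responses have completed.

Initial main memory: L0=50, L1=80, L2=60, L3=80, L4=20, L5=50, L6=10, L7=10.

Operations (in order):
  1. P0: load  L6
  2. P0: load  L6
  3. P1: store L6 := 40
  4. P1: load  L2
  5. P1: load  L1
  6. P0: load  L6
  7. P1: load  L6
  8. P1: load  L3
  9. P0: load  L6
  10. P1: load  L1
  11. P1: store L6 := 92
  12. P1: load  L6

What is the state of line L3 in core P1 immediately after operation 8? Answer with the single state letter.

step 1: P0: load  L6  ⟶  SI  (L6)  txn=BusRd  M[L6]=10
step 2: P0: load  L6  ⟶  SI  (L6)  txn=∅  M[L6]=10
step 3: P1: store L6 := 40  ⟶  IM  (L6)  txn=BusRdX  M[L6]=10
step 4: P1: load  L2  ⟶  IS  (L2)  txn=BusRd  M[L2]=60
step 5: P1: load  L1  ⟶  IS  (L1)  txn=BusRd  M[L1]=80
step 6: P0: load  L6  ⟶  SS  (L6)  txn=BusRd+Flush  M[L6]=40
step 7: P1: load  L6  ⟶  SS  (L6)  txn=∅  M[L6]=40
step 8: P1: load  L3  ⟶  IS  (L3)  txn=BusRd  M[L3]=80
step 9: P0: load  L6  ⟶  SS  (L6)  txn=∅  M[L6]=40
step 10: P1: load  L1  ⟶  IS  (L1)  txn=∅  M[L1]=80
step 11: P1: store L6 := 92  ⟶  IM  (L6)  txn=BusRdX  M[L6]=40
step 12: P1: load  L6  ⟶  IM  (L6)  txn=∅  M[L6]=40

state = S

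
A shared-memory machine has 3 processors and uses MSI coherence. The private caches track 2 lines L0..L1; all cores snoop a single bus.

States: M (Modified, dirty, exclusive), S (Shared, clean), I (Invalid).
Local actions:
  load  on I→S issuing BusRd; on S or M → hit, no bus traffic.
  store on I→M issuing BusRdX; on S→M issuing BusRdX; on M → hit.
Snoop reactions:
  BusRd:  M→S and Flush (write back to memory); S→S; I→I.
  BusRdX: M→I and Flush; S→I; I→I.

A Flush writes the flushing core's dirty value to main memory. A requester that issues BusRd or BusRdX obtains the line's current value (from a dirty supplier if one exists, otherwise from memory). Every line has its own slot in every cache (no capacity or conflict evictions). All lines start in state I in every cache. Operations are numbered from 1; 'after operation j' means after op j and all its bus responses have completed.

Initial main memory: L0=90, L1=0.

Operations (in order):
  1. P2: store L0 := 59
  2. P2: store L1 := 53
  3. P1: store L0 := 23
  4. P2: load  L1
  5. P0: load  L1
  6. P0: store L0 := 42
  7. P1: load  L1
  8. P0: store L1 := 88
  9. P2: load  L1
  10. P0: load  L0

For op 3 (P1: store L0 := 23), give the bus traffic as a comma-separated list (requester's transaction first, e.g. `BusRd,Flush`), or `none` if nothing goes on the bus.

  op1 P2: store L0 := 59 → I/I/M on L0; bus BusRdX; mem=90
  op2 P2: store L1 := 53 → I/I/M on L1; bus BusRdX; mem=0
  op3 P1: store L0 := 23 → I/M/I on L0; bus BusRdX Flush; mem=59
  op4 P2: load  L1 → I/I/M on L1; bus (none); mem=0
  op5 P0: load  L1 → S/I/S on L1; bus BusRd Flush; mem=53
  op6 P0: store L0 := 42 → M/I/I on L0; bus BusRdX Flush; mem=23
  op7 P1: load  L1 → S/S/S on L1; bus BusRd; mem=53
  op8 P0: store L1 := 88 → M/I/I on L1; bus BusRdX; mem=53
  op9 P2: load  L1 → S/I/S on L1; bus BusRd Flush; mem=88
  op10 P0: load  L0 → M/I/I on L0; bus (none); mem=23

bus = BusRdX,Flush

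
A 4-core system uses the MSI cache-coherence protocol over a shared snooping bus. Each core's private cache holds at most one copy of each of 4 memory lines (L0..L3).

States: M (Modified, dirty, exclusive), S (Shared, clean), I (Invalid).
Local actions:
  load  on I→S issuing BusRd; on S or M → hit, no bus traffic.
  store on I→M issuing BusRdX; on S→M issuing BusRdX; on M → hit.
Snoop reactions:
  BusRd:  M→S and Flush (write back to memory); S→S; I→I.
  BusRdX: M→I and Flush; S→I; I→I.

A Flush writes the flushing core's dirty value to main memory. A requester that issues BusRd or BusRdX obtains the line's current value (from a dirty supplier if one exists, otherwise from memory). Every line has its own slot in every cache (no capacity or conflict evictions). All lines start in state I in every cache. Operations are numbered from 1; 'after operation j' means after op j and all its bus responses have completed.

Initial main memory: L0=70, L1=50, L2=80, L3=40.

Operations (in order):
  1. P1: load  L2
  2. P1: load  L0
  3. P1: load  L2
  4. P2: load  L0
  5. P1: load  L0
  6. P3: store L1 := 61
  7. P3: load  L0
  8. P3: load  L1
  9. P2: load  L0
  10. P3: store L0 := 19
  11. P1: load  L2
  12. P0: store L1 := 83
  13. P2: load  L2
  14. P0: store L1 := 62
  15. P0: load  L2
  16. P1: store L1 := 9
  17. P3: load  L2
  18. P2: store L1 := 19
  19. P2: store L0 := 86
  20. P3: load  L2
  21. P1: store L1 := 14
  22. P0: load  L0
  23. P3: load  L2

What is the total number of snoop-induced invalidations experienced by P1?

  op1 P1: load  L2 → I/S/I/I on L2; bus BusRd; mem=80
  op2 P1: load  L0 → I/S/I/I on L0; bus BusRd; mem=70
  op3 P1: load  L2 → I/S/I/I on L2; bus (none); mem=80
  op4 P2: load  L0 → I/S/S/I on L0; bus BusRd; mem=70
  op5 P1: load  L0 → I/S/S/I on L0; bus (none); mem=70
  op6 P3: store L1 := 61 → I/I/I/M on L1; bus BusRdX; mem=50
  op7 P3: load  L0 → I/S/S/S on L0; bus BusRd; mem=70
  op8 P3: load  L1 → I/I/I/M on L1; bus (none); mem=50
  op9 P2: load  L0 → I/S/S/S on L0; bus (none); mem=70
  op10 P3: store L0 := 19 → I/I/I/M on L0; bus BusRdX; mem=70
  op11 P1: load  L2 → I/S/I/I on L2; bus (none); mem=80
  op12 P0: store L1 := 83 → M/I/I/I on L1; bus BusRdX Flush; mem=61
  op13 P2: load  L2 → I/S/S/I on L2; bus BusRd; mem=80
  op14 P0: store L1 := 62 → M/I/I/I on L1; bus (none); mem=61
  op15 P0: load  L2 → S/S/S/I on L2; bus BusRd; mem=80
  op16 P1: store L1 := 9 → I/M/I/I on L1; bus BusRdX Flush; mem=62
  op17 P3: load  L2 → S/S/S/S on L2; bus BusRd; mem=80
  op18 P2: store L1 := 19 → I/I/M/I on L1; bus BusRdX Flush; mem=9
  op19 P2: store L0 := 86 → I/I/M/I on L0; bus BusRdX Flush; mem=19
  op20 P3: load  L2 → S/S/S/S on L2; bus (none); mem=80
  op21 P1: store L1 := 14 → I/M/I/I on L1; bus BusRdX Flush; mem=19
  op22 P0: load  L0 → S/I/S/I on L0; bus BusRd Flush; mem=86
  op23 P3: load  L2 → S/S/S/S on L2; bus (none); mem=80

invalidations = 2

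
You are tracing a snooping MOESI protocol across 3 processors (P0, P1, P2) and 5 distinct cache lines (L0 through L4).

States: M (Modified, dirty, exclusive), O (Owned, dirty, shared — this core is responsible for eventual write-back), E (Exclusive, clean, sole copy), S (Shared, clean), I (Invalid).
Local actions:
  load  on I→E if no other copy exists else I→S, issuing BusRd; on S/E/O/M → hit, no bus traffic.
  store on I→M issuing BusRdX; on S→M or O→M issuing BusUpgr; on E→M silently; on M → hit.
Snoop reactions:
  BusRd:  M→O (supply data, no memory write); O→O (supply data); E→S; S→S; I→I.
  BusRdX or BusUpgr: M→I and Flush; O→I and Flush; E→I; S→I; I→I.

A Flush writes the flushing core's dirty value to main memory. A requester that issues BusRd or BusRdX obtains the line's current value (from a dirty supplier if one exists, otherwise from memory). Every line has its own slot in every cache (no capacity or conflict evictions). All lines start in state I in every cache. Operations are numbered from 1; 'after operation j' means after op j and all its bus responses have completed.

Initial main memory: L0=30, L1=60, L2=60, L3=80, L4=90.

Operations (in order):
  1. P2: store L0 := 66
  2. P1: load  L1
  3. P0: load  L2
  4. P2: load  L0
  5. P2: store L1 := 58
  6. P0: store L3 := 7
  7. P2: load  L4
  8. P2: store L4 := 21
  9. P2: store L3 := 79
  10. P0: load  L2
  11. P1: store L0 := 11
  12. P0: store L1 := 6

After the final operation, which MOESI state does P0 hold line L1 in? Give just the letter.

step 1: P2: store L0 := 66  ⟶  IIM  (L0)  txn=BusRdX  M[L0]=30
step 2: P1: load  L1  ⟶  IEI  (L1)  txn=BusRd  M[L1]=60
step 3: P0: load  L2  ⟶  EII  (L2)  txn=BusRd  M[L2]=60
step 4: P2: load  L0  ⟶  IIM  (L0)  txn=∅  M[L0]=30
step 5: P2: store L1 := 58  ⟶  IIM  (L1)  txn=BusRdX  M[L1]=60
step 6: P0: store L3 := 7  ⟶  MII  (L3)  txn=BusRdX  M[L3]=80
step 7: P2: load  L4  ⟶  IIE  (L4)  txn=BusRd  M[L4]=90
step 8: P2: store L4 := 21  ⟶  IIM  (L4)  txn=∅  M[L4]=90
step 9: P2: store L3 := 79  ⟶  IIM  (L3)  txn=BusRdX+Flush  M[L3]=7
step 10: P0: load  L2  ⟶  EII  (L2)  txn=∅  M[L2]=60
step 11: P1: store L0 := 11  ⟶  IMI  (L0)  txn=BusRdX+Flush  M[L0]=66
step 12: P0: store L1 := 6  ⟶  MII  (L1)  txn=BusRdX+Flush  M[L1]=58

state = M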